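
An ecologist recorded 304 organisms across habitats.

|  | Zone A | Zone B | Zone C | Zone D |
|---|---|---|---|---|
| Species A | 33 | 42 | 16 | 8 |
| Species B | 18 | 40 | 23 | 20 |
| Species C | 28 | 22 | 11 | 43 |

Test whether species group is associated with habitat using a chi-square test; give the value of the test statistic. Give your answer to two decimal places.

Row totals: 99, 101, 104. Column totals: 79, 104, 50, 71. Grand total N = 304.
Expected counts (row total × column total / N):
  Species A, Zone A: 99×79/304 = 25.727
  Species A, Zone B: 99×104/304 = 33.868
  Species A, Zone C: 99×50/304 = 16.283
  Species A, Zone D: 99×71/304 = 23.122
  Species B, Zone A: 101×79/304 = 26.247
  Species B, Zone B: 101×104/304 = 34.553
  Species B, Zone C: 101×50/304 = 16.612
  Species B, Zone D: 101×71/304 = 23.589
  Species C, Zone A: 104×79/304 = 27.026
  Species C, Zone B: 104×104/304 = 35.579
  Species C, Zone C: 104×50/304 = 17.105
  Species C, Zone D: 104×71/304 = 24.289
Contributions (O − E)²/E:
  (33 − 25.727)²/25.727 = 2.0561
  (42 − 33.868)²/33.868 = 1.9526
  (16 − 16.283)²/16.283 = 0.0049
  (8 − 23.122)²/23.122 = 9.8899
  (18 − 26.247)²/26.247 = 2.5913
  (40 − 34.553)²/34.553 = 0.8587
  (23 − 16.612)²/16.612 = 2.4564
  (20 − 23.589)²/23.589 = 0.5461
  (28 − 27.026)²/27.026 = 0.0351
  (22 − 35.579)²/35.579 = 5.1825
  (11 − 17.105)²/17.105 = 2.1790
  (43 − 24.289)²/24.289 = 14.4140
χ² = 2.0561 + 1.9526 + 0.0049 + 9.8899 + 2.5913 + 0.8587 + 2.4564 + 0.5461 + 0.0351 + 5.1825 + 2.1790 + 14.4140 = 42.17

42.17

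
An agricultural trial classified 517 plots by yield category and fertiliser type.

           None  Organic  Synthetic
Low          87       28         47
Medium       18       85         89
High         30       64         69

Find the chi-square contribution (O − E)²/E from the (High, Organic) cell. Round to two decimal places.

1.20

Row total (High) = 163; column total (Organic) = 177; N = 517.
Expected count E = 163 × 177 / 517 = 55.8046.
Contribution = (O − E)²/E = (64 − 55.8046)² / 55.8046 = 1.20.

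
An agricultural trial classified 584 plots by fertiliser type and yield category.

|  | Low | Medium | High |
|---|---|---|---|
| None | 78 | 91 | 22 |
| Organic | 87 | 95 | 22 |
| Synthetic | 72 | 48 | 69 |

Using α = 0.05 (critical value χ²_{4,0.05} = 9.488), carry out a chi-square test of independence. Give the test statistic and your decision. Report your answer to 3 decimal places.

58.092; reject H₀

Row totals: 191, 204, 189. Column totals: 237, 234, 113. Grand total N = 584.
Expected counts (row total × column total / N):
  None, Low: 191×237/584 = 77.5120
  None, Medium: 191×234/584 = 76.5308
  None, High: 191×113/584 = 36.9572
  Organic, Low: 204×237/584 = 82.7877
  Organic, Medium: 204×234/584 = 81.7397
  Organic, High: 204×113/584 = 39.4726
  Synthetic, Low: 189×237/584 = 76.7003
  Synthetic, Medium: 189×234/584 = 75.7295
  Synthetic, High: 189×113/584 = 36.5702
Contributions (O − E)²/E:
  (78 − 77.5120)²/77.5120 = 0.0031
  (91 − 76.5308)²/76.5308 = 2.7356
  (22 − 36.9572)²/36.9572 = 6.0534
  (87 − 82.7877)²/82.7877 = 0.2143
  (95 − 81.7397)²/81.7397 = 2.1512
  (22 − 39.4726)²/39.4726 = 7.7343
  (72 − 76.7003)²/76.7003 = 0.2880
  (48 − 75.7295)²/75.7295 = 10.1536
  (69 − 36.5702)²/36.5702 = 28.7582
χ² = 0.0031 + 2.7356 + 6.0534 + 0.2143 + 2.1512 + 7.7343 + 0.2880 + 10.1536 + 28.7582 = 58.092
df = (3−1)(3−1) = 4. Since 58.092 > 9.488, reject the null hypothesis of independence at α = 0.05.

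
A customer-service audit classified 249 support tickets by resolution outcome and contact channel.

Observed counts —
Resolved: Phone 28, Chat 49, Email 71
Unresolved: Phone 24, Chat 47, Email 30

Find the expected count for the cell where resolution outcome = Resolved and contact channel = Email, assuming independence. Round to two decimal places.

Row total (Resolved) = 148; column total (Email) = 101; grand total N = 249.
Expected count = (row total × column total) / N = 148 × 101 / 249 = 60.03.

60.03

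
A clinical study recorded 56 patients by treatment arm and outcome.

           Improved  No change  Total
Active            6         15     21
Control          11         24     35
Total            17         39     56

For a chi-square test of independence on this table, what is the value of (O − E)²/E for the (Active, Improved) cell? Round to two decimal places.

Row total (Active) = 21; column total (Improved) = 17; N = 56.
Expected count E = 21 × 17 / 56 = 6.375.
Contribution = (O − E)²/E = (6 − 6.375)² / 6.375 = 0.02.

0.02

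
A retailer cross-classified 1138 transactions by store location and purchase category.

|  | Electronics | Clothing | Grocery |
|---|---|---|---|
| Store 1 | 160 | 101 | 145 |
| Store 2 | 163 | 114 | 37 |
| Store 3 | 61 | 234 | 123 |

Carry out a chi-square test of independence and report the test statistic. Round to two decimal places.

Row totals: 406, 314, 418. Column totals: 384, 449, 305. Grand total N = 1138.
Expected counts (row total × column total / N):
  Store 1, Electronics: 406×384/1138 = 136.998
  Store 1, Clothing: 406×449/1138 = 160.188
  Store 1, Grocery: 406×305/1138 = 108.814
  Store 2, Electronics: 314×384/1138 = 105.954
  Store 2, Clothing: 314×449/1138 = 123.889
  Store 2, Grocery: 314×305/1138 = 84.156
  Store 3, Electronics: 418×384/1138 = 141.047
  Store 3, Clothing: 418×449/1138 = 164.923
  Store 3, Grocery: 418×305/1138 = 112.030
Contributions (O − E)²/E:
  (160 − 136.998)²/136.998 = 3.8620
  (101 − 160.188)²/160.188 = 21.8694
  (145 − 108.814)²/108.814 = 12.0336
  (163 − 105.954)²/105.954 = 30.7138
  (114 − 123.889)²/123.889 = 0.7894
  (37 − 84.156)²/84.156 = 26.4234
  (61 − 141.047)²/141.047 = 45.4283
  (234 − 164.923)²/164.923 = 28.9325
  (123 − 112.030)²/112.030 = 1.0742
χ² = 3.8620 + 21.8694 + 12.0336 + 30.7138 + 0.7894 + 26.4234 + 45.4283 + 28.9325 + 1.0742 = 171.13

171.13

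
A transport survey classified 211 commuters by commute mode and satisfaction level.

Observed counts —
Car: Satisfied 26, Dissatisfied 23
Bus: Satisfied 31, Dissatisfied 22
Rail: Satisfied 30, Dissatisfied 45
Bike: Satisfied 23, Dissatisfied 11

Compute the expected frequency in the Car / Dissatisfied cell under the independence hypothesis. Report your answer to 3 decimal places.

Row total (Car) = 49; column total (Dissatisfied) = 101; grand total N = 211.
Expected count = (row total × column total) / N = 49 × 101 / 211 = 23.455.

23.455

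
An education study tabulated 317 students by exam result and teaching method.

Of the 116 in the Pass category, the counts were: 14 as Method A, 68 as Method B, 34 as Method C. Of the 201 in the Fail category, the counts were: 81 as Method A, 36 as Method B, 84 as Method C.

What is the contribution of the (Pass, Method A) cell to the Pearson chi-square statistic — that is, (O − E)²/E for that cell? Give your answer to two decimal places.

Row total (Pass) = 116; column total (Method A) = 95; N = 317.
Expected count E = 116 × 95 / 317 = 34.763.
Contribution = (O − E)²/E = (14 − 34.763)² / 34.763 = 12.40.

12.40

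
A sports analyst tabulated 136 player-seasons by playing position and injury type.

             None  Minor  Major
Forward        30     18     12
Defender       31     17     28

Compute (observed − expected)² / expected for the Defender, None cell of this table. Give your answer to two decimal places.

Row total (Defender) = 76; column total (None) = 61; N = 136.
Expected count E = 76 × 61 / 136 = 34.088.
Contribution = (O − E)²/E = (31 − 34.088)² / 34.088 = 0.28.

0.28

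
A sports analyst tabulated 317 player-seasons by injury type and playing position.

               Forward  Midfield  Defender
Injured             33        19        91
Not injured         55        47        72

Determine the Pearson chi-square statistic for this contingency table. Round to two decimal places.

16.72

Row totals: 143, 174. Column totals: 88, 66, 163. Grand total N = 317.
Expected counts (row total × column total / N):
  Injured, Forward: 143×88/317 = 39.697
  Injured, Midfield: 143×66/317 = 29.773
  Injured, Defender: 143×163/317 = 73.530
  Not injured, Forward: 174×88/317 = 48.303
  Not injured, Midfield: 174×66/317 = 36.227
  Not injured, Defender: 174×163/317 = 89.470
Contributions (O − E)²/E:
  (33 − 39.697)²/39.697 = 1.1298
  (19 − 29.773)²/29.773 = 3.8981
  (91 − 73.530)²/73.530 = 4.1507
  (55 − 48.303)²/48.303 = 0.9285
  (47 − 36.227)²/36.227 = 3.2036
  (72 − 89.470)²/89.470 = 3.4112
χ² = 1.1298 + 3.8981 + 4.1507 + 0.9285 + 3.2036 + 3.4112 = 16.72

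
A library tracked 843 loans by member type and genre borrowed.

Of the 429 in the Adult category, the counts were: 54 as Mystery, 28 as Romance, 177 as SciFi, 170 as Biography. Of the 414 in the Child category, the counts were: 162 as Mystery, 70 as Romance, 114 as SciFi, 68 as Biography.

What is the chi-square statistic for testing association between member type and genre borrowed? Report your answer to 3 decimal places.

Row totals: 429, 414. Column totals: 216, 98, 291, 238. Grand total N = 843.
Expected counts (row total × column total / N):
  Adult, Mystery: 429×216/843 = 109.92171
  Adult, Romance: 429×98/843 = 49.87189
  Adult, SciFi: 429×291/843 = 148.08897
  Adult, Biography: 429×238/843 = 121.11744
  Child, Mystery: 414×216/843 = 106.07829
  Child, Romance: 414×98/843 = 48.12811
  Child, SciFi: 414×291/843 = 142.91103
  Child, Biography: 414×238/843 = 116.88256
Contributions (O − E)²/E:
  (54 − 109.92171)²/109.92171 = 28.4497
  (28 − 49.87189)²/49.87189 = 9.5922
  (177 − 148.08897)²/148.08897 = 5.6442
  (170 − 121.11744)²/121.11744 = 19.7288
  (162 − 106.07829)²/106.07829 = 29.4805
  (70 − 48.12811)²/48.12811 = 9.9397
  (114 − 142.91103)²/142.91103 = 5.8487
  (68 − 116.88256)²/116.88256 = 20.4436
χ² = 28.4497 + 9.5922 + 5.6442 + 19.7288 + 29.4805 + 9.9397 + 5.8487 + 20.4436 = 129.127

129.127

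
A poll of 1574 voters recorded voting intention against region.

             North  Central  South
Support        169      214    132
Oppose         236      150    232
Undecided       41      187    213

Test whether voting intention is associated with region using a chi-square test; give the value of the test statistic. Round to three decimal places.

Row totals: 515, 618, 441. Column totals: 446, 551, 577. Grand total N = 1574.
Expected counts (row total × column total / N):
  Support, North: 515×446/1574 = 145.9276
  Support, Central: 515×551/1574 = 180.2827
  Support, South: 515×577/1574 = 188.7897
  Oppose, North: 618×446/1574 = 175.1131
  Oppose, Central: 618×551/1574 = 216.3393
  Oppose, South: 618×577/1574 = 226.5476
  Undecided, North: 441×446/1574 = 124.9593
  Undecided, Central: 441×551/1574 = 154.3780
  Undecided, South: 441×577/1574 = 161.6626
Contributions (O − E)²/E:
  (169 − 145.9276)²/145.9276 = 3.6479
  (214 − 180.2827)²/180.2827 = 6.3060
  (132 − 188.7897)²/188.7897 = 17.0829
  (236 − 175.1131)²/175.1131 = 21.1704
  (150 − 216.3393)²/216.3393 = 20.3426
  (232 − 226.5476)²/226.5476 = 0.1312
  (41 − 124.9593)²/124.9593 = 56.4117
  (187 − 154.3780)²/154.3780 = 6.8934
  (213 − 161.6626)²/161.6626 = 16.3026
χ² = 3.6479 + 6.3060 + 17.0829 + 21.1704 + 20.3426 + 0.1312 + 56.4117 + 6.8934 + 16.3026 = 148.289

148.289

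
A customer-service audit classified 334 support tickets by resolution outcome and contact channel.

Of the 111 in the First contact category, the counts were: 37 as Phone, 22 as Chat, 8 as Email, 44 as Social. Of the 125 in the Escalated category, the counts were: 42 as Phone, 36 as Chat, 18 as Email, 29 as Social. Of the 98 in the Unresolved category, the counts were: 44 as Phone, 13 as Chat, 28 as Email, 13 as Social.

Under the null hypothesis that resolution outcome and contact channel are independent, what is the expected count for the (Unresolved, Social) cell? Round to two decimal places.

Row total (Unresolved) = 98; column total (Social) = 86; grand total N = 334.
Expected count = (row total × column total) / N = 98 × 86 / 334 = 25.23.

25.23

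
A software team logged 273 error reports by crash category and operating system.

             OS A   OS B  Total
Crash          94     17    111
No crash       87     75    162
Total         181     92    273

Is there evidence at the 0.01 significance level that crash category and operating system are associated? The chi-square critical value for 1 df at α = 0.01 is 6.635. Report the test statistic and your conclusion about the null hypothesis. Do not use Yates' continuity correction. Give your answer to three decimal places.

28.296; reject H₀

Grand total N = 273.
Expected counts (row total × column total / N):
  Crash, OS A: 111×181/273 = 73.5934
  Crash, OS B: 111×92/273 = 37.4066
  No crash, OS A: 162×181/273 = 107.4066
  No crash, OS B: 162×92/273 = 54.5934
Contributions (O − E)²/E:
  (94 − 73.5934)²/73.5934 = 5.6585
  (17 − 37.4066)²/37.4066 = 11.1325
  (87 − 107.4066)²/107.4066 = 3.8771
  (75 − 54.5934)²/54.5934 = 7.6278
χ² = 5.6585 + 11.1325 + 3.8771 + 7.6278 = 28.296
df = (2−1)(2−1) = 1. Since 28.296 > 6.635, reject the null hypothesis of independence at α = 0.01.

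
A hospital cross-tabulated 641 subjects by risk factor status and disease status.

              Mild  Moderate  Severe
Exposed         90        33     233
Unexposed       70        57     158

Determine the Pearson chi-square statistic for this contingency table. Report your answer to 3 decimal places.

15.613

Row totals: 356, 285. Column totals: 160, 90, 391. Grand total N = 641.
Expected counts (row total × column total / N):
  Exposed, Mild: 356×160/641 = 88.8612
  Exposed, Moderate: 356×90/641 = 49.9844
  Exposed, Severe: 356×391/641 = 217.1544
  Unexposed, Mild: 285×160/641 = 71.1388
  Unexposed, Moderate: 285×90/641 = 40.0156
  Unexposed, Severe: 285×391/641 = 173.8456
Contributions (O − E)²/E:
  (90 − 88.8612)²/88.8612 = 0.0146
  (33 − 49.9844)²/49.9844 = 5.7712
  (233 − 217.1544)²/217.1544 = 1.1562
  (70 − 71.1388)²/71.1388 = 0.0182
  (57 − 40.0156)²/40.0156 = 7.2089
  (158 − 173.8456)²/173.8456 = 1.4443
χ² = 0.0146 + 5.7712 + 1.1562 + 0.0182 + 7.2089 + 1.4443 = 15.613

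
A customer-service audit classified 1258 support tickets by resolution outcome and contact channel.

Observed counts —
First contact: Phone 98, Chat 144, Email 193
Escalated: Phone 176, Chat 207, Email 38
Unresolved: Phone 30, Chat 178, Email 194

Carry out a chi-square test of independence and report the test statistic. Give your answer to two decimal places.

Row totals: 435, 421, 402. Column totals: 304, 529, 425. Grand total N = 1258.
Expected counts (row total × column total / N):
  First contact, Phone: 435×304/1258 = 105.119
  First contact, Chat: 435×529/1258 = 182.921
  First contact, Email: 435×425/1258 = 146.959
  Escalated, Phone: 421×304/1258 = 101.736
  Escalated, Chat: 421×529/1258 = 177.034
  Escalated, Email: 421×425/1258 = 142.230
  Unresolved, Phone: 402×304/1258 = 97.145
  Unresolved, Chat: 402×529/1258 = 169.045
  Unresolved, Email: 402×425/1258 = 135.811
Contributions (O − E)²/E:
  (98 − 105.119)²/105.119 = 0.4821
  (144 − 182.921)²/182.921 = 8.2814
  (193 − 146.959)²/146.959 = 14.4243
  (176 − 101.736)²/101.736 = 54.2103
  (207 − 177.034)²/177.034 = 5.0723
  (38 − 142.230)²/142.230 = 76.3826
  (30 − 97.145)²/97.145 = 46.4095
  (178 − 169.045)²/169.045 = 0.4744
  (194 − 135.811)²/135.811 = 24.9314
χ² = 0.4821 + 8.2814 + 14.4243 + 54.2103 + 5.0723 + 76.3826 + 46.4095 + 0.4744 + 24.9314 = 230.67

230.67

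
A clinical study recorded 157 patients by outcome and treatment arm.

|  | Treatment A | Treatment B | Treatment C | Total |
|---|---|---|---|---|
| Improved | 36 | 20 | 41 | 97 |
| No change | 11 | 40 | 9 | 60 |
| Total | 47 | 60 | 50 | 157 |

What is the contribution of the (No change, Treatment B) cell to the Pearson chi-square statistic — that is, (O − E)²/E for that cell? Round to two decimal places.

Row total (No change) = 60; column total (Treatment B) = 60; N = 157.
Expected count E = 60 × 60 / 157 = 22.930.
Contribution = (O − E)²/E = (40 − 22.930)² / 22.930 = 12.71.

12.71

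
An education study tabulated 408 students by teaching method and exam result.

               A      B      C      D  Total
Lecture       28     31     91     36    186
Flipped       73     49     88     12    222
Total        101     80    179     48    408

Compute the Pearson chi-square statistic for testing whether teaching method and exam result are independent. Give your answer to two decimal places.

Grand total N = 408.
Expected counts (row total × column total / N):
  Lecture, A: 186×101/408 = 46.044
  Lecture, B: 186×80/408 = 36.471
  Lecture, C: 186×179/408 = 81.603
  Lecture, D: 186×48/408 = 21.882
  Flipped, A: 222×101/408 = 54.956
  Flipped, B: 222×80/408 = 43.529
  Flipped, C: 222×179/408 = 97.397
  Flipped, D: 222×48/408 = 26.118
Contributions (O − E)²/E:
  (28 − 46.044)²/46.044 = 7.0712
  (31 − 36.471)²/36.471 = 0.8207
  (91 − 81.603)²/81.603 = 1.0821
  (36 − 21.882)²/21.882 = 9.1088
  (73 − 54.956)²/54.956 = 5.9245
  (49 − 43.529)²/43.529 = 0.6876
  (88 − 97.397)²/97.397 = 0.9066
  (12 − 26.118)²/26.118 = 7.6314
χ² = 7.0712 + 0.8207 + 1.0821 + 9.1088 + 5.9245 + 0.6876 + 0.9066 + 7.6314 = 33.23

33.23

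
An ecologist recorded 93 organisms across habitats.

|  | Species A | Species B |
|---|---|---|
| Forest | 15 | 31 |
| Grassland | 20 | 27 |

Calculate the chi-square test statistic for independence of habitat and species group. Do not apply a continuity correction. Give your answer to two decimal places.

0.98

Row totals: 46, 47. Column totals: 35, 58. Grand total N = 93.
Expected counts (row total × column total / N):
  Forest, Species A: 46×35/93 = 17.312
  Forest, Species B: 46×58/93 = 28.688
  Grassland, Species A: 47×35/93 = 17.688
  Grassland, Species B: 47×58/93 = 29.312
Contributions (O − E)²/E:
  (15 − 17.312)²/17.312 = 0.3088
  (31 − 28.688)²/28.688 = 0.1863
  (20 − 17.688)²/17.688 = 0.3022
  (27 − 29.312)²/29.312 = 0.1824
χ² = 0.3088 + 0.1863 + 0.3022 + 0.1824 = 0.98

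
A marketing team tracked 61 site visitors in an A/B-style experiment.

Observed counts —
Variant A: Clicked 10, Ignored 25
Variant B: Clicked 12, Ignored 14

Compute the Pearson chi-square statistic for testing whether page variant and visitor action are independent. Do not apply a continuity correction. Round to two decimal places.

Row totals: 35, 26. Column totals: 22, 39. Grand total N = 61.
Expected counts (row total × column total / N):
  Variant A, Clicked: 35×22/61 = 12.623
  Variant A, Ignored: 35×39/61 = 22.377
  Variant B, Clicked: 26×22/61 = 9.377
  Variant B, Ignored: 26×39/61 = 16.623
Contributions (O − E)²/E:
  (10 − 12.623)²/12.623 = 0.5450
  (25 − 22.377)²/22.377 = 0.3075
  (12 − 9.377)²/9.377 = 0.7337
  (14 − 16.623)²/16.623 = 0.4139
χ² = 0.5450 + 0.3075 + 0.7337 + 0.4139 = 2.00

2.00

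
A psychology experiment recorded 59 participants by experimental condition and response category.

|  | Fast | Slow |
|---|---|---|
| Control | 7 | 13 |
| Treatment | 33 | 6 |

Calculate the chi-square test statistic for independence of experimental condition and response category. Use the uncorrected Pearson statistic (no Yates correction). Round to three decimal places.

14.906

Row totals: 20, 39. Column totals: 40, 19. Grand total N = 59.
Expected counts (row total × column total / N):
  Control, Fast: 20×40/59 = 13.5593
  Control, Slow: 20×19/59 = 6.4407
  Treatment, Fast: 39×40/59 = 26.4407
  Treatment, Slow: 39×19/59 = 12.5593
Contributions (O − E)²/E:
  (7 − 13.5593)²/13.5593 = 3.1731
  (13 − 6.4407)²/6.4407 = 6.6801
  (33 − 26.4407)²/26.4407 = 1.6272
  (6 − 12.5593)²/12.5593 = 3.4257
χ² = 3.1731 + 6.6801 + 1.6272 + 3.4257 = 14.906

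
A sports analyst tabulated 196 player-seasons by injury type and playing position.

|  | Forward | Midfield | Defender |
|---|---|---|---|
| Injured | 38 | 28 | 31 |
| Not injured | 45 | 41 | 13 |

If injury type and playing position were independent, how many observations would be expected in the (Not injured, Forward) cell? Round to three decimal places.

41.923

Row total (Not injured) = 99; column total (Forward) = 83; grand total N = 196.
Expected count = (row total × column total) / N = 99 × 83 / 196 = 41.923.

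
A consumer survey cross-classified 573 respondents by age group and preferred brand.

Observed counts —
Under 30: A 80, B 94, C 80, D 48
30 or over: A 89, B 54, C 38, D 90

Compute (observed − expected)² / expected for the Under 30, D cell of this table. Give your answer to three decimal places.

Row total (Under 30) = 302; column total (D) = 138; N = 573.
Expected count E = 302 × 138 / 573 = 72.73298.
Contribution = (O − E)²/E = (48 − 72.73298)² / 72.73298 = 8.410.

8.410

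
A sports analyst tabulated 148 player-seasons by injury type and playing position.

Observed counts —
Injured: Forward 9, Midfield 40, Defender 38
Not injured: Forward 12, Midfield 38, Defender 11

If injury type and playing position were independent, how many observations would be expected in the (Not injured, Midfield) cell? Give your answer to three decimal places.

32.149

Row total (Not injured) = 61; column total (Midfield) = 78; grand total N = 148.
Expected count = (row total × column total) / N = 61 × 78 / 148 = 32.149.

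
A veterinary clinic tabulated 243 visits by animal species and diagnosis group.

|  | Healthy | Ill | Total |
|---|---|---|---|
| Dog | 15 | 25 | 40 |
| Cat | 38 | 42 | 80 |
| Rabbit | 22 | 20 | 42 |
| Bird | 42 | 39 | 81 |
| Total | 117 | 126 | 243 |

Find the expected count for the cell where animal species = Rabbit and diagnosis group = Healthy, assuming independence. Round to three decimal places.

20.222

Row total (Rabbit) = 42; column total (Healthy) = 117; grand total N = 243.
Expected count = (row total × column total) / N = 42 × 117 / 243 = 20.222.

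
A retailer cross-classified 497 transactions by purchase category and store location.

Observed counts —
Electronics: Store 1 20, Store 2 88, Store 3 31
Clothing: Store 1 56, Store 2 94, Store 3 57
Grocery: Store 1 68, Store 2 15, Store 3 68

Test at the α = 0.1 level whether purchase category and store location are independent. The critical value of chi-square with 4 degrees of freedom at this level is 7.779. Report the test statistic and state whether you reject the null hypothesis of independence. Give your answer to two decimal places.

Row totals: 139, 207, 151. Column totals: 144, 197, 156. Grand total N = 497.
Expected counts (row total × column total / N):
  Electronics, Store 1: 139×144/497 = 40.274
  Electronics, Store 2: 139×197/497 = 55.097
  Electronics, Store 3: 139×156/497 = 43.630
  Clothing, Store 1: 207×144/497 = 59.976
  Clothing, Store 2: 207×197/497 = 82.050
  Clothing, Store 3: 207×156/497 = 64.974
  Grocery, Store 1: 151×144/497 = 43.751
  Grocery, Store 2: 151×197/497 = 59.853
  Grocery, Store 3: 151×156/497 = 47.396
Contributions (O − E)²/E:
  (20 − 40.274)²/40.274 = 10.2060
  (88 − 55.097)²/55.097 = 19.6491
  (31 − 43.630)²/43.630 = 3.6561
  (56 − 59.976)²/59.976 = 0.2636
  (94 − 82.050)²/82.050 = 1.7404
  (57 − 64.974)²/64.974 = 0.9786
  (68 − 43.751)²/43.751 = 13.4400
  (15 − 59.853)²/59.853 = 33.6122
  (68 − 47.396)²/47.396 = 8.9570
χ² = 10.2060 + 19.6491 + 3.6561 + 0.2636 + 1.7404 + 0.9786 + 13.4400 + 33.6122 + 8.9570 = 92.50
df = (3−1)(3−1) = 4. Since 92.50 > 7.779, reject the null hypothesis of independence at α = 0.1.

92.50; reject H₀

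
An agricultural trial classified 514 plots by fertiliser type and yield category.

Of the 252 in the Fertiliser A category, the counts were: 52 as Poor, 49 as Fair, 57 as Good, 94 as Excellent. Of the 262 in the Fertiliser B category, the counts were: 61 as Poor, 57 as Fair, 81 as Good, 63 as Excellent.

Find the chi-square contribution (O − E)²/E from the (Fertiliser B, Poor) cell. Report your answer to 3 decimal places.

0.201

Row total (Fertiliser B) = 262; column total (Poor) = 113; N = 514.
Expected count E = 262 × 113 / 514 = 57.5992.
Contribution = (O − E)²/E = (61 − 57.5992)² / 57.5992 = 0.201.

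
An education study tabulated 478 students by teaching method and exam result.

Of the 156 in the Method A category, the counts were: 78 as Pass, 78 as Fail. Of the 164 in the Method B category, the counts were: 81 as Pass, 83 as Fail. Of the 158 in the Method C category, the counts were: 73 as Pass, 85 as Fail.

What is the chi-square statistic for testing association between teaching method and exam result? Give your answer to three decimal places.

Row totals: 156, 164, 158. Column totals: 232, 246. Grand total N = 478.
Expected counts (row total × column total / N):
  Method A, Pass: 156×232/478 = 75.7155
  Method A, Fail: 156×246/478 = 80.2845
  Method B, Pass: 164×232/478 = 79.5983
  Method B, Fail: 164×246/478 = 84.4017
  Method C, Pass: 158×232/478 = 76.6862
  Method C, Fail: 158×246/478 = 81.3138
Contributions (O − E)²/E:
  (78 − 75.7155)²/75.7155 = 0.0689
  (78 − 80.2845)²/80.2845 = 0.0650
  (81 − 79.5983)²/79.5983 = 0.0247
  (83 − 84.4017)²/84.4017 = 0.0233
  (73 − 76.6862)²/76.6862 = 0.1772
  (85 − 81.3138)²/81.3138 = 0.1671
χ² = 0.0689 + 0.0650 + 0.0247 + 0.0233 + 0.1772 + 0.1671 = 0.526

0.526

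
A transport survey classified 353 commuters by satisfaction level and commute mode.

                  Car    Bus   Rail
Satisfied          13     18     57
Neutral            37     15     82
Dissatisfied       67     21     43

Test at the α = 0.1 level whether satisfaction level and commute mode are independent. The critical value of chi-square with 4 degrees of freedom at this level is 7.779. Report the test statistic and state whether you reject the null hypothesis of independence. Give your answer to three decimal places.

40.367; reject H₀

Row totals: 88, 134, 131. Column totals: 117, 54, 182. Grand total N = 353.
Expected counts (row total × column total / N):
  Satisfied, Car: 88×117/353 = 29.1671
  Satisfied, Bus: 88×54/353 = 13.4618
  Satisfied, Rail: 88×182/353 = 45.3711
  Neutral, Car: 134×117/353 = 44.4136
  Neutral, Bus: 134×54/353 = 20.4986
  Neutral, Rail: 134×182/353 = 69.0878
  Dissatisfied, Car: 131×117/353 = 43.4193
  Dissatisfied, Bus: 131×54/353 = 20.0397
  Dissatisfied, Rail: 131×182/353 = 67.5411
Contributions (O − E)²/E:
  (13 − 29.1671)²/29.1671 = 8.9613
  (18 − 13.4618)²/13.4618 = 1.5299
  (57 − 45.3711)²/45.3711 = 2.9806
  (37 − 44.4136)²/44.4136 = 1.2375
  (15 − 20.4986)²/20.4986 = 1.4750
  (82 − 69.0878)²/69.0878 = 2.4132
  (67 − 43.4193)²/43.4193 = 12.8065
  (21 − 20.0397)²/20.0397 = 0.0460
  (43 − 67.5411)²/67.5411 = 8.9170
χ² = 8.9613 + 1.5299 + 2.9806 + 1.2375 + 1.4750 + 2.4132 + 12.8065 + 0.0460 + 8.9170 = 40.367
df = (3−1)(3−1) = 4. Since 40.367 > 7.779, reject the null hypothesis of independence at α = 0.1.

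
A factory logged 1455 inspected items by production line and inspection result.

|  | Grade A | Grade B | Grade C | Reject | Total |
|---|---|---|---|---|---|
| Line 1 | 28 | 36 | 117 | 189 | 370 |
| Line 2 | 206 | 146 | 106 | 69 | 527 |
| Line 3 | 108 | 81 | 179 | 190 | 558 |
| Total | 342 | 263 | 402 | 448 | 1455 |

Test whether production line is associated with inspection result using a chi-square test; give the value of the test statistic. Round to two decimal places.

265.63

Grand total N = 1455.
Expected counts (row total × column total / N):
  Line 1, Grade A: 370×342/1455 = 86.9691
  Line 1, Grade B: 370×263/1455 = 66.8797
  Line 1, Grade C: 370×402/1455 = 102.2268
  Line 1, Reject: 370×448/1455 = 113.9244
  Line 2, Grade A: 527×342/1455 = 123.8722
  Line 2, Grade B: 527×263/1455 = 95.2584
  Line 2, Grade C: 527×402/1455 = 145.6041
  Line 2, Reject: 527×448/1455 = 162.2653
  Line 3, Grade A: 558×342/1455 = 131.1588
  Line 3, Grade B: 558×263/1455 = 100.8619
  Line 3, Grade C: 558×402/1455 = 154.1691
  Line 3, Reject: 558×448/1455 = 171.8103
Contributions (O − E)²/E:
  (28 − 86.9691)²/86.9691 = 39.9838
  (36 − 66.8797)²/66.8797 = 14.2578
  (117 − 102.2268)²/102.2268 = 2.1349
  (189 − 113.9244)²/113.9244 = 49.4744
  (206 − 123.8722)²/123.8722 = 54.4511
  (146 − 95.2584)²/95.2584 = 27.0287
  (106 − 145.6041)²/145.6041 = 10.7723
  (69 − 162.2653)²/162.2653 = 53.6061
  (108 − 131.1588)²/131.1588 = 4.0892
  (81 − 100.8619)²/100.8619 = 3.9112
  (179 − 154.1691)²/154.1691 = 3.9993
  (190 − 171.8103)²/171.8103 = 1.9258
χ² = 39.9838 + 14.2578 + 2.1349 + 49.4744 + 54.4511 + 27.0287 + 10.7723 + 53.6061 + 4.0892 + 3.9112 + 3.9993 + 1.9258 = 265.63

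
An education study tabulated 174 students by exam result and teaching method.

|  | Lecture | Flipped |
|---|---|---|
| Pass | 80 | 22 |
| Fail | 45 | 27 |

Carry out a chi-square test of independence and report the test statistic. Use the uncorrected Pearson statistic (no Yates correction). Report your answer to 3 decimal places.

5.295

Row totals: 102, 72. Column totals: 125, 49. Grand total N = 174.
Expected counts (row total × column total / N):
  Pass, Lecture: 102×125/174 = 73.2759
  Pass, Flipped: 102×49/174 = 28.7241
  Fail, Lecture: 72×125/174 = 51.7241
  Fail, Flipped: 72×49/174 = 20.2759
Contributions (O − E)²/E:
  (80 − 73.2759)²/73.2759 = 0.6170
  (22 − 28.7241)²/28.7241 = 1.5741
  (45 − 51.7241)²/51.7241 = 0.8741
  (27 − 20.2759)²/20.2759 = 2.2299
χ² = 0.6170 + 1.5741 + 0.8741 + 2.2299 = 5.295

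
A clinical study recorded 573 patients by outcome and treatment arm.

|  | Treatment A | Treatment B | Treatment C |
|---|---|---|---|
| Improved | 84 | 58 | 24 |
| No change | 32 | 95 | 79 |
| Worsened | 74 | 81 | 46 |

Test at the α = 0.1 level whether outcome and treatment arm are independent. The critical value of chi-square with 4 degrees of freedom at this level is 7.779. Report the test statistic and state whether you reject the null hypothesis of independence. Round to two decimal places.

59.51; reject H₀

Row totals: 166, 206, 201. Column totals: 190, 234, 149. Grand total N = 573.
Expected counts (row total × column total / N):
  Improved, Treatment A: 166×190/573 = 55.044
  Improved, Treatment B: 166×234/573 = 67.791
  Improved, Treatment C: 166×149/573 = 43.166
  No change, Treatment A: 206×190/573 = 68.307
  No change, Treatment B: 206×234/573 = 84.126
  No change, Treatment C: 206×149/573 = 53.567
  Worsened, Treatment A: 201×190/573 = 66.649
  Worsened, Treatment B: 201×234/573 = 82.084
  Worsened, Treatment C: 201×149/573 = 52.267
Contributions (O − E)²/E:
  (84 − 55.044)²/55.044 = 15.2324
  (58 − 67.791)²/67.791 = 1.4141
  (24 − 43.166)²/43.166 = 8.5098
  (32 − 68.307)²/68.307 = 19.2981
  (95 − 84.126)²/84.126 = 1.4056
  (79 − 53.567)²/53.567 = 12.0753
  (74 − 66.649)²/66.649 = 0.8108
  (81 − 82.084)²/82.084 = 0.0143
  (46 − 52.267)²/52.267 = 0.7514
χ² = 15.2324 + 1.4141 + 8.5098 + 19.2981 + 1.4056 + 12.0753 + 0.8108 + 0.0143 + 0.7514 = 59.51
df = (3−1)(3−1) = 4. Since 59.51 > 7.779, reject the null hypothesis of independence at α = 0.1.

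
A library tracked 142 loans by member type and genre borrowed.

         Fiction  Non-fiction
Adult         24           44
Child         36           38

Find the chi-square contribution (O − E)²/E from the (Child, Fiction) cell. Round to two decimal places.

Row total (Child) = 74; column total (Fiction) = 60; N = 142.
Expected count E = 74 × 60 / 142 = 31.268.
Contribution = (O − E)²/E = (36 − 31.268)² / 31.268 = 0.72.

0.72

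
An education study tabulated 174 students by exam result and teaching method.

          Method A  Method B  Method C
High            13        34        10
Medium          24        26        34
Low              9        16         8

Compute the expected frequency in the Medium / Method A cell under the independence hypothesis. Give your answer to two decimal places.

Row total (Medium) = 84; column total (Method A) = 46; grand total N = 174.
Expected count = (row total × column total) / N = 84 × 46 / 174 = 22.21.

22.21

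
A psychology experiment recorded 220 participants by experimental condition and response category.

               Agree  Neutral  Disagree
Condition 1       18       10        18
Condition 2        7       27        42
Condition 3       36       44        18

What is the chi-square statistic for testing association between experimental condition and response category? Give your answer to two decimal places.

35.69

Row totals: 46, 76, 98. Column totals: 61, 81, 78. Grand total N = 220.
Expected counts (row total × column total / N):
  Condition 1, Agree: 46×61/220 = 12.755
  Condition 1, Neutral: 46×81/220 = 16.936
  Condition 1, Disagree: 46×78/220 = 16.309
  Condition 2, Agree: 76×61/220 = 21.073
  Condition 2, Neutral: 76×81/220 = 27.982
  Condition 2, Disagree: 76×78/220 = 26.945
  Condition 3, Agree: 98×61/220 = 27.173
  Condition 3, Neutral: 98×81/220 = 36.082
  Condition 3, Disagree: 98×78/220 = 34.745
Contributions (O − E)²/E:
  (18 − 12.755)²/12.755 = 2.1568
  (10 − 16.936)²/16.936 = 2.8406
  (18 − 16.309)²/16.309 = 0.1753
  (7 − 21.073)²/21.073 = 9.3983
  (27 − 27.982)²/27.982 = 0.0345
  (42 − 26.945)²/26.945 = 8.4117
  (36 − 27.173)²/27.173 = 2.8674
  (44 − 36.082)²/36.082 = 1.7376
  (18 − 34.745)²/34.745 = 8.0701
χ² = 2.1568 + 2.8406 + 0.1753 + 9.3983 + 0.0345 + 8.4117 + 2.8674 + 1.7376 + 8.0701 = 35.69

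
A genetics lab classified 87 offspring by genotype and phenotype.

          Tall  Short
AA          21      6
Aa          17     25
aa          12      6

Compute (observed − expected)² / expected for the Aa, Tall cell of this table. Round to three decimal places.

Row total (Aa) = 42; column total (Tall) = 50; N = 87.
Expected count E = 42 × 50 / 87 = 24.1379.
Contribution = (O − E)²/E = (17 − 24.1379)² / 24.1379 = 2.111.

2.111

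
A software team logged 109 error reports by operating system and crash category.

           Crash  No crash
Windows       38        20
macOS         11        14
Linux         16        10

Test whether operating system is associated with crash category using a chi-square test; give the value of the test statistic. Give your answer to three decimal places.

3.412

Row totals: 58, 25, 26. Column totals: 65, 44. Grand total N = 109.
Expected counts (row total × column total / N):
  Windows, Crash: 58×65/109 = 34.5872
  Windows, No crash: 58×44/109 = 23.4128
  macOS, Crash: 25×65/109 = 14.9083
  macOS, No crash: 25×44/109 = 10.0917
  Linux, Crash: 26×65/109 = 15.5046
  Linux, No crash: 26×44/109 = 10.4954
Contributions (O − E)²/E:
  (38 − 34.5872)²/34.5872 = 0.3367
  (20 − 23.4128)²/23.4128 = 0.4975
  (11 − 14.9083)²/14.9083 = 1.0246
  (14 − 10.0917)²/10.0917 = 1.5136
  (16 − 15.5046)²/15.5046 = 0.0158
  (10 − 10.4954)²/10.4954 = 0.0234
χ² = 0.3367 + 0.4975 + 1.0246 + 1.5136 + 0.0158 + 0.0234 = 3.412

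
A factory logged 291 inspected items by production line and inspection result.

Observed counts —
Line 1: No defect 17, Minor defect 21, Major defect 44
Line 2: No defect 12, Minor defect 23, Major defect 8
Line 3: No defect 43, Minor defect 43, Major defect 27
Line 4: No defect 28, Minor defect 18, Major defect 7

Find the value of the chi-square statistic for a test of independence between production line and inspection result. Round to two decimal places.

Row totals: 82, 43, 113, 53. Column totals: 100, 105, 86. Grand total N = 291.
Expected counts (row total × column total / N):
  Line 1, No defect: 82×100/291 = 28.179
  Line 1, Minor defect: 82×105/291 = 29.588
  Line 1, Major defect: 82×86/291 = 24.234
  Line 2, No defect: 43×100/291 = 14.777
  Line 2, Minor defect: 43×105/291 = 15.515
  Line 2, Major defect: 43×86/291 = 12.708
  Line 3, No defect: 113×100/291 = 38.832
  Line 3, Minor defect: 113×105/291 = 40.773
  Line 3, Major defect: 113×86/291 = 33.395
  Line 4, No defect: 53×100/291 = 18.213
  Line 4, Minor defect: 53×105/291 = 19.124
  Line 4, Major defect: 53×86/291 = 15.663
Contributions (O − E)²/E:
  (17 − 28.179)²/28.179 = 4.4349
  (21 − 29.588)²/29.588 = 2.4927
  (44 − 24.234)²/24.234 = 16.1218
  (12 − 14.777)²/14.777 = 0.5219
  (23 − 15.515)²/15.515 = 3.6110
  (8 − 12.708)²/12.708 = 1.7442
  (43 − 38.832)²/38.832 = 0.4474
  (43 − 40.773)²/40.773 = 0.1216
  (27 − 33.395)²/33.395 = 1.2246
  (28 − 18.213)²/18.213 = 5.2592
  (18 − 19.124)²/19.124 = 0.0661
  (7 − 15.663)²/15.663 = 4.7914
χ² = 4.4349 + 2.4927 + 16.1218 + 0.5219 + 3.6110 + 1.7442 + 0.4474 + 0.1216 + 1.2246 + 5.2592 + 0.0661 + 4.7914 = 40.84

40.84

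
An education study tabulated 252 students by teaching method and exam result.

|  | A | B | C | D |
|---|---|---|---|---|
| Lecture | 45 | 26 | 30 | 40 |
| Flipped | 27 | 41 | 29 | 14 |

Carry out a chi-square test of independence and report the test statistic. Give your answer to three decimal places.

Row totals: 141, 111. Column totals: 72, 67, 59, 54. Grand total N = 252.
Expected counts (row total × column total / N):
  Lecture, A: 141×72/252 = 40.2857
  Lecture, B: 141×67/252 = 37.4881
  Lecture, C: 141×59/252 = 33.0119
  Lecture, D: 141×54/252 = 30.2143
  Flipped, A: 111×72/252 = 31.7143
  Flipped, B: 111×67/252 = 29.5119
  Flipped, C: 111×59/252 = 25.9881
  Flipped, D: 111×54/252 = 23.7857
Contributions (O − E)²/E:
  (45 − 40.2857)²/40.2857 = 0.5517
  (26 − 37.4881)²/37.4881 = 3.5205
  (30 − 33.0119)²/33.0119 = 0.2748
  (40 − 30.2143)²/30.2143 = 3.1694
  (27 − 31.7143)²/31.7143 = 0.7008
  (41 − 29.5119)²/29.5119 = 4.4720
  (29 − 25.9881)²/25.9881 = 0.3491
  (14 − 23.7857)²/23.7857 = 4.0259
χ² = 0.5517 + 3.5205 + 0.2748 + 3.1694 + 0.7008 + 4.4720 + 0.3491 + 4.0259 = 17.064

17.064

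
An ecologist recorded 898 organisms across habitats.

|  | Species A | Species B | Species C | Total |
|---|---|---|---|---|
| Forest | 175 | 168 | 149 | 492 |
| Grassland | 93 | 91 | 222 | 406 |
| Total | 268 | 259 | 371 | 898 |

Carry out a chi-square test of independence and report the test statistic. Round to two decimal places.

54.61

Grand total N = 898.
Expected counts (row total × column total / N):
  Forest, Species A: 492×268/898 = 146.833
  Forest, Species B: 492×259/898 = 141.902
  Forest, Species C: 492×371/898 = 203.265
  Grassland, Species A: 406×268/898 = 121.167
  Grassland, Species B: 406×259/898 = 117.098
  Grassland, Species C: 406×371/898 = 167.735
Contributions (O − E)²/E:
  (175 − 146.833)²/146.833 = 5.4033
  (168 − 141.902)²/141.902 = 4.7998
  (149 − 203.265)²/203.265 = 14.4870
  (93 − 121.167)²/121.167 = 6.5478
  (91 − 117.098)²/117.098 = 5.8165
  (222 − 167.735)²/167.735 = 17.5556
χ² = 5.4033 + 4.7998 + 14.4870 + 6.5478 + 5.8165 + 17.5556 = 54.61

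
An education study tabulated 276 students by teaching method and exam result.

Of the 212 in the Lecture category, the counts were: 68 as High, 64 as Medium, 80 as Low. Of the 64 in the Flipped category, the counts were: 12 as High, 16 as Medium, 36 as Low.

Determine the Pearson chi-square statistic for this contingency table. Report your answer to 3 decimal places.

7.477

Row totals: 212, 64. Column totals: 80, 80, 116. Grand total N = 276.
Expected counts (row total × column total / N):
  Lecture, High: 212×80/276 = 61.4493
  Lecture, Medium: 212×80/276 = 61.4493
  Lecture, Low: 212×116/276 = 89.1014
  Flipped, High: 64×80/276 = 18.5507
  Flipped, Medium: 64×80/276 = 18.5507
  Flipped, Low: 64×116/276 = 26.8986
Contributions (O − E)²/E:
  (68 − 61.4493)²/61.4493 = 0.6983
  (64 − 61.4493)²/61.4493 = 0.1059
  (80 − 89.1014)²/89.1014 = 0.9297
  (12 − 18.5507)²/18.5507 = 2.3132
  (16 − 18.5507)²/18.5507 = 0.3507
  (36 − 26.8986)²/26.8986 = 3.0795
χ² = 0.6983 + 0.1059 + 0.9297 + 2.3132 + 0.3507 + 3.0795 = 7.477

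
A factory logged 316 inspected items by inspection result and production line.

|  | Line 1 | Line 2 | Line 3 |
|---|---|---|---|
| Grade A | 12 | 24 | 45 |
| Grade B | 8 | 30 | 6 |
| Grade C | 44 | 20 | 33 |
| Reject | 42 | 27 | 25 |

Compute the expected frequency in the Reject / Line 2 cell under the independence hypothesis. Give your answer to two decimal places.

Row total (Reject) = 94; column total (Line 2) = 101; grand total N = 316.
Expected count = (row total × column total) / N = 94 × 101 / 316 = 30.04.

30.04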